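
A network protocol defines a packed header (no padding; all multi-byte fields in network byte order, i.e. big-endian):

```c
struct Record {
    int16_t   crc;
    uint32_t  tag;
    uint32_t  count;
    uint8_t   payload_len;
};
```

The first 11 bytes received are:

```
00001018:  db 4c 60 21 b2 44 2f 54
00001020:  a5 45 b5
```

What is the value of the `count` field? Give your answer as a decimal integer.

794076485

`count` follows `crc` (2 B), `tag` (4 B), so it starts at offset 2 + 4 = 6 and occupies 4 bytes.
Bytes at offsets 6..9: 2F 54 A5 45.
In big-endian order the high byte comes first in memory.
The bytes are already most-significant first: 0x2F54A545.
0x2F54A545 = 794076485.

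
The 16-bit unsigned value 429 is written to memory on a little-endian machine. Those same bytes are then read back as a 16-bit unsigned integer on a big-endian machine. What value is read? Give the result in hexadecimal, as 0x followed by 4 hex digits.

0xAD01

429 in 16-bit hexadecimal is 0x01AD.
Stored little-endian, the bytes at ascending addresses are AD 01.
Read back as big-endian, the last byte is least significant, giving 0xAD01.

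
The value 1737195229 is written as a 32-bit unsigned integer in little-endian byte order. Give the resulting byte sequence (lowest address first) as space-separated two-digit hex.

DD 7E 8B 67

1737195229 in hexadecimal, padded to 32 bits, is 0x678B7EDD.
Split into bytes (most-significant first): 67 8B 7E DD.
Little-endian: lowest address holds the least-significant byte.
So at ascending addresses the bytes are DD 7E 8B 67.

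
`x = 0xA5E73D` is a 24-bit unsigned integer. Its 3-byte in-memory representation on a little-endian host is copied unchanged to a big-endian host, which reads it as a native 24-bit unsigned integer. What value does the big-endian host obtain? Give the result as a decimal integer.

Stored little-endian, the bytes at ascending addresses are 3D E7 A5.
Read back as big-endian, the last byte is least significant, giving 0x3DE7A5.
0x3DE7A5 = 4056997.

4056997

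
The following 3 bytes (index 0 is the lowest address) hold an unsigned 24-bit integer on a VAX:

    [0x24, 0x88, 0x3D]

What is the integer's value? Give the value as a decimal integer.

In little-endian order the low byte comes first in memory.
Reassemble most-significant byte first: 3D 88 24 → 0x3D8824.
0x3D8824 = 4032548.

4032548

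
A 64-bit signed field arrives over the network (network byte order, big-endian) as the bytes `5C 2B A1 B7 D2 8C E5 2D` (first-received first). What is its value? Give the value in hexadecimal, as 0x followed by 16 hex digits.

In big-endian order the high byte comes first in memory.
The bytes are already most-significant first: 0x5C2BA1B7D28CE52D.

0x5C2BA1B7D28CE52D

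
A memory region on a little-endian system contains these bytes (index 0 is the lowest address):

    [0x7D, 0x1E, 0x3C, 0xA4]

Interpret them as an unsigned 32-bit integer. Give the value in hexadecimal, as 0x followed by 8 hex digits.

0xA43C1E7D

Little-endian stores the least-significant byte at the lowest address.
Reassemble most-significant byte first: A4 3C 1E 7D → 0xA43C1E7D.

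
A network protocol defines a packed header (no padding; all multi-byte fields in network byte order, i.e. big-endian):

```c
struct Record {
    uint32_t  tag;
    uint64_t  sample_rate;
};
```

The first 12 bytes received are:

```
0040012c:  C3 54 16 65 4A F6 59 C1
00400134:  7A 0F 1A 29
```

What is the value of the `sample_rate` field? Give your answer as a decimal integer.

5401603490588858921

`sample_rate` follows `tag` (4 bytes), so it starts at byte offset 4 and occupies 8 bytes.
Bytes at offsets 4..11: 4A F6 59 C1 7A 0F 1A 29.
Big-endian stores the most-significant byte at the lowest address.
The bytes are already most-significant first: 0x4AF659C17A0F1A29.
0x4AF659C17A0F1A29 = 5401603490588858921.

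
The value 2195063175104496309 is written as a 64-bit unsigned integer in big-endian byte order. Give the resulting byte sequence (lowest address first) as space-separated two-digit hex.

2195063175104496309 in hexadecimal, padded to 64 bits, is 0x1E766E53EBA502B5.
Split into bytes (most-significant first): 1E 76 6E 53 EB A5 02 B5.
Big-endian stores the most-significant byte at the lowest address.
So the memory order matches the most-significant-first order: 1E 76 6E 53 EB A5 02 B5.

1E 76 6E 53 EB A5 02 B5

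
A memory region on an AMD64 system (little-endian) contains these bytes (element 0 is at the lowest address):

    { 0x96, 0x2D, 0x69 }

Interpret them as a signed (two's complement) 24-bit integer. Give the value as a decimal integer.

Little-endian: lowest address holds the least-significant byte.
Reassemble most-significant byte first: 69 2D 96 → 0x692D96.
0x692D96 = 6892950.

6892950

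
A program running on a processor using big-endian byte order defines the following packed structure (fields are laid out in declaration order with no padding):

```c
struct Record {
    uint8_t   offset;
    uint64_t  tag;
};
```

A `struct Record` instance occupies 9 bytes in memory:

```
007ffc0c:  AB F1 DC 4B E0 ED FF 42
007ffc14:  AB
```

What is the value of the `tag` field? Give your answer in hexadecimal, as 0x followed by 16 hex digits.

`tag` follows `offset` (1 byte), so it starts at byte offset 1 and occupies 8 bytes.
Bytes at offsets 1..8: F1 DC 4B E0 ED FF 42 AB.
In big-endian order the high byte comes first in memory.
The bytes are already most-significant first: 0xF1DC4BE0EDFF42AB.

0xF1DC4BE0EDFF42AB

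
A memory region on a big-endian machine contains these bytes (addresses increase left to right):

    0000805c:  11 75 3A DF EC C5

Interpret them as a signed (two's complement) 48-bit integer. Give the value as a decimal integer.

19195196599493

Big-endian: lowest address holds the most-significant byte.
The bytes are already most-significant first: 0x11753ADFECC5.
0x11753ADFECC5 = 19195196599493.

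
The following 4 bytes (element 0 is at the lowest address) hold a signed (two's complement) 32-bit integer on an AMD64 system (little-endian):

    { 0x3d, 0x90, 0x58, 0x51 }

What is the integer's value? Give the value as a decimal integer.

1364758589

Little-endian: lowest address holds the least-significant byte.
Reassemble most-significant byte first: 51 58 90 3D → 0x5158903D.
0x5158903D = 1364758589.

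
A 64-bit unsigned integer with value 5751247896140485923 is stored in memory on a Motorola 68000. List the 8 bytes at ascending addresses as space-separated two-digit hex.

5751247896140485923 in hexadecimal, padded to 64 bits, is 0x4FD0897D78AA9523.
Split into bytes (most-significant first): 4F D0 89 7D 78 AA 95 23.
Big-endian stores the most-significant byte at the lowest address.
So the memory order matches the most-significant-first order: 4F D0 89 7D 78 AA 95 23.

4F D0 89 7D 78 AA 95 23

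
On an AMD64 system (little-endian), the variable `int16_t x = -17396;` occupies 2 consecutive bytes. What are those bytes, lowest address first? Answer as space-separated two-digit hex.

0C BC

Two's complement of -17396 in 16 bits: 17396 = 0x43F4; invert → 0xBC0B; add 1 → 0xBC0C.
Split into bytes (most-significant first): BC 0C.
In little-endian order the low byte comes first in memory.
So at ascending addresses the bytes are 0C BC.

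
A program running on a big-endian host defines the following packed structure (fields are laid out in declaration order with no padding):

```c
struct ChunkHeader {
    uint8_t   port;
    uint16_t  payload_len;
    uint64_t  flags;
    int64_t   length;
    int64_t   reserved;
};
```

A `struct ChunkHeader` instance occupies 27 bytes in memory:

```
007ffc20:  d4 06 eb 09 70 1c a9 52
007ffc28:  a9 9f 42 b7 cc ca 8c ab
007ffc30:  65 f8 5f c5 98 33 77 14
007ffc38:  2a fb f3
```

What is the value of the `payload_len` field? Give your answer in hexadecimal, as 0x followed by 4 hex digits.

0x06EB

`payload_len` follows `port` (1 byte), so it starts at byte offset 1 and occupies 2 bytes.
Bytes at offsets 1..2: 06 EB.
Big-endian stores the most-significant byte at the lowest address.
The bytes are already most-significant first: 0x06EB.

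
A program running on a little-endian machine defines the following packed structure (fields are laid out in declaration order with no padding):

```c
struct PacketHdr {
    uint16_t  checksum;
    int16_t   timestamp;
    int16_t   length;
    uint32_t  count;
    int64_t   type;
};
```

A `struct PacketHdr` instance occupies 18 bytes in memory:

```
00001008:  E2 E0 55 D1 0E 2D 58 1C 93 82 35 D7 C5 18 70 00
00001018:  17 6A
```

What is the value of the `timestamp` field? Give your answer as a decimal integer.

-11947

`timestamp` follows `checksum` (2 bytes), so it starts at byte offset 2 and occupies 2 bytes.
Bytes at offsets 2..3: 55 D1.
Little-endian stores the least-significant byte at the lowest address.
Reassemble most-significant byte first: D1 55 → 0xD155.
Top bit is set, so as a signed 16-bit value this is 0xD155 − 2^16 = -11947.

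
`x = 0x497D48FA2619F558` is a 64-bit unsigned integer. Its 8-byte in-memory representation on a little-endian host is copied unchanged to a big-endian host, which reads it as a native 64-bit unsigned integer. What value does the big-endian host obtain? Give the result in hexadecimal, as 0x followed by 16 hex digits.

0x58F51926FA487D49

Stored little-endian, the bytes at ascending addresses are 58 F5 19 26 FA 48 7D 49.
Read back as big-endian, the last byte is least significant, giving 0x58F51926FA487D49.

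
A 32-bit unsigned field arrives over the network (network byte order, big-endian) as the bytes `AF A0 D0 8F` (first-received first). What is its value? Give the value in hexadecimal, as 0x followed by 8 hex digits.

In big-endian order the high byte comes first in memory.
The bytes are already most-significant first: 0xAFA0D08F.

0xAFA0D08F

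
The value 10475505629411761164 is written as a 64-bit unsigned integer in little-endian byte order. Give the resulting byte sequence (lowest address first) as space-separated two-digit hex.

10475505629411761164 in hexadecimal, padded to 64 bits, is 0x916078DE4BB15C0C.
Split into bytes (most-significant first): 91 60 78 DE 4B B1 5C 0C.
Little-endian stores the least-significant byte at the lowest address.
So at ascending addresses the bytes are 0C 5C B1 4B DE 78 60 91.

0C 5C B1 4B DE 78 60 91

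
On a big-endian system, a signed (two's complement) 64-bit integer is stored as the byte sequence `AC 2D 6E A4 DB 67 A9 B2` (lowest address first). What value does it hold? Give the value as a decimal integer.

-6040049870899271246

Big-endian stores the most-significant byte at the lowest address.
The bytes are already most-significant first: 0xAC2D6EA4DB67A9B2.
Top bit is set, so as a signed 64-bit value this is 0xAC2D6EA4DB67A9B2 − 2^64 = -6040049870899271246.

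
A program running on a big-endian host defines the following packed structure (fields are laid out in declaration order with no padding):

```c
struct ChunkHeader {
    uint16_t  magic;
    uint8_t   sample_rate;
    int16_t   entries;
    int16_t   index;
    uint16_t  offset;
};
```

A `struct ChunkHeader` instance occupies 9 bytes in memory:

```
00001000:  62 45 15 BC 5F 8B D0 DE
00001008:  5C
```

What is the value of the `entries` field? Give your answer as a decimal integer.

`entries` follows `magic` (2 B), `sample_rate` (1 B), so it starts at offset 2 + 1 = 3 and occupies 2 bytes.
Bytes at offsets 3..4: BC 5F.
Big-endian: lowest address holds the most-significant byte.
The bytes are already most-significant first: 0xBC5F.
Top bit is set, so as a signed 16-bit value this is 0xBC5F − 2^16 = -17313.

-17313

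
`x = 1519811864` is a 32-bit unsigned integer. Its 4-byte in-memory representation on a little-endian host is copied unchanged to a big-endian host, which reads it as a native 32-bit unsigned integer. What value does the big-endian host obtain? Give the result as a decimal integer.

1519811864 in 32-bit hexadecimal is 0x5A967D18.
Stored little-endian, the bytes at ascending addresses are 18 7D 96 5A.
Read back as big-endian, the last byte is least significant, giving 0x187D965A.
0x187D965A = 410883674.

410883674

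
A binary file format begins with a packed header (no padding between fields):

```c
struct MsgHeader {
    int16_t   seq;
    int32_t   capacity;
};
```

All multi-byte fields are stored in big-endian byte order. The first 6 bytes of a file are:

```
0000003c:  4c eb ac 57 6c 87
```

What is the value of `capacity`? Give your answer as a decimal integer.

`capacity` follows `seq` (2 bytes), so it starts at byte offset 2 and occupies 4 bytes.
Bytes at offsets 2..5: AC 57 6C 87.
Big-endian stores the most-significant byte at the lowest address.
The bytes are already most-significant first: 0xAC576C87.
Top bit is set, so as a signed 32-bit value this is 0xAC576C87 − 2^32 = -1403556729.

-1403556729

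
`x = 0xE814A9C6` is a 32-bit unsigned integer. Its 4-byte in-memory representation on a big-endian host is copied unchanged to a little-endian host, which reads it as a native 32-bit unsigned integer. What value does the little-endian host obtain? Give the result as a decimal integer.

3332969704

Stored big-endian, the bytes at ascending addresses are E8 14 A9 C6.
Read back as little-endian, the first byte is least significant, giving 0xC6A914E8.
0xC6A914E8 = 3332969704.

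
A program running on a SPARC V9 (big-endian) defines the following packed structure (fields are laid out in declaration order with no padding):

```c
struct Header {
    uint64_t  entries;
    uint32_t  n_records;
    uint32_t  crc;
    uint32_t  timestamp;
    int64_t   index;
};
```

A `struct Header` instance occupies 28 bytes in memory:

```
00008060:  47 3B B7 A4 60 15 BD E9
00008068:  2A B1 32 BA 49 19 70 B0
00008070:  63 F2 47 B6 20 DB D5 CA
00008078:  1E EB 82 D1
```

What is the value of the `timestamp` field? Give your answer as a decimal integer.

`timestamp` follows `entries` (8 B), `n_records` (4 B), `crc` (4 B), so it starts at offset 8 + 4 + 4 = 16 and occupies 4 bytes.
Bytes at offsets 16..19: 63 F2 47 B6.
In big-endian order the high byte comes first in memory.
The bytes are already most-significant first: 0x63F247B6.
0x63F247B6 = 1676822454.

1676822454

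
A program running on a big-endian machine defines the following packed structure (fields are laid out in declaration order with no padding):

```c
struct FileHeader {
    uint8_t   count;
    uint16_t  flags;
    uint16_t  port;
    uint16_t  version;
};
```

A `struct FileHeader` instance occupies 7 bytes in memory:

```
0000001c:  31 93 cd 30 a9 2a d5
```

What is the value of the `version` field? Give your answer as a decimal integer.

10965

`version` follows `count` (1 B), `flags` (2 B), `port` (2 B), so it starts at offset 1 + 2 + 2 = 5 and occupies 2 bytes.
Bytes at offsets 5..6: 2A D5.
Big-endian: lowest address holds the most-significant byte.
The bytes are already most-significant first: 0x2AD5.
0x2AD5 = 10965.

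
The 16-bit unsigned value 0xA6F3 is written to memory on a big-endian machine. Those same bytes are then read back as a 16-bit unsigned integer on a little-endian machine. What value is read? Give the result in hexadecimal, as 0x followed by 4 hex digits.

0xF3A6

Stored big-endian, the bytes at ascending addresses are A6 F3.
Read back as little-endian, the first byte is least significant, giving 0xF3A6.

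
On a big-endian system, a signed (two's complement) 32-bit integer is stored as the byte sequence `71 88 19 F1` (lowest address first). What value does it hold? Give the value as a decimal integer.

In big-endian order the high byte comes first in memory.
The bytes are already most-significant first: 0x718819F1.
0x718819F1 = 1904744945.

1904744945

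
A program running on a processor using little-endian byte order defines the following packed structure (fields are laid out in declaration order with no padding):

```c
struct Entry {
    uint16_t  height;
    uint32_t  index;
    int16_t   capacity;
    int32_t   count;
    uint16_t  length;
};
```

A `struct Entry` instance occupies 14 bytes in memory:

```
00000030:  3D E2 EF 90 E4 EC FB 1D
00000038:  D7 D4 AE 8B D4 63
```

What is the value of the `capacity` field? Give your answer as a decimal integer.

7675

`capacity` follows `height` (2 B), `index` (4 B), so it starts at offset 2 + 4 = 6 and occupies 2 bytes.
Bytes at offsets 6..7: FB 1D.
Little-endian: lowest address holds the least-significant byte.
Reassemble most-significant byte first: 1D FB → 0x1DFB.
0x1DFB = 7675.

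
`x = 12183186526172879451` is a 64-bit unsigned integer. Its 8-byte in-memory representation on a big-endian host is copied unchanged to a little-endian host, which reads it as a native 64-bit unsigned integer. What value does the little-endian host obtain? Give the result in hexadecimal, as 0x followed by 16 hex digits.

12183186526172879451 in 64-bit hexadecimal is 0xA9135F98A4DC1A5B.
Stored big-endian, the bytes at ascending addresses are A9 13 5F 98 A4 DC 1A 5B.
Read back as little-endian, the first byte is least significant, giving 0x5B1ADCA4985F13A9.

0x5B1ADCA4985F13A9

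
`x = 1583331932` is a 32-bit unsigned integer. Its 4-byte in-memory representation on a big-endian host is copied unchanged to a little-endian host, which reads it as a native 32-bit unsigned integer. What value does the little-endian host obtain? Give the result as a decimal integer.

1555717982

1583331932 in 32-bit hexadecimal is 0x5E5FBA5C.
Stored big-endian, the bytes at ascending addresses are 5E 5F BA 5C.
Read back as little-endian, the first byte is least significant, giving 0x5CBA5F5E.
0x5CBA5F5E = 1555717982.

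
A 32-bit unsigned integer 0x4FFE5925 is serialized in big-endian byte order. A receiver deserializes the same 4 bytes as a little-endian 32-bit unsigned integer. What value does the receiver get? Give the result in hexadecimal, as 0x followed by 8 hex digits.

0x2559FE4F

Stored big-endian, the bytes at ascending addresses are 4F FE 59 25.
Read back as little-endian, the first byte is least significant, giving 0x2559FE4F.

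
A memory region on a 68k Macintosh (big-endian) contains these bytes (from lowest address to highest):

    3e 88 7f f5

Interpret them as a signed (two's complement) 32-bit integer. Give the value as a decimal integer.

Big-endian stores the most-significant byte at the lowest address.
The bytes are already most-significant first: 0x3E887FF5.
0x3E887FF5 = 1049133045.

1049133045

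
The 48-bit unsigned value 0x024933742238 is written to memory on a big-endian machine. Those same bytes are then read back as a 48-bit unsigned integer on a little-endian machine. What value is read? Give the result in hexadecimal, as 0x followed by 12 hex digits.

Stored big-endian, the bytes at ascending addresses are 02 49 33 74 22 38.
Read back as little-endian, the first byte is least significant, giving 0x382274334902.

0x382274334902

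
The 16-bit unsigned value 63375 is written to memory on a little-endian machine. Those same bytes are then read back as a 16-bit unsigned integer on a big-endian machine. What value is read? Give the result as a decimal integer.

36855

63375 in 16-bit hexadecimal is 0xF78F.
Stored little-endian, the bytes at ascending addresses are 8F F7.
Read back as big-endian, the last byte is least significant, giving 0x8FF7.
0x8FF7 = 36855.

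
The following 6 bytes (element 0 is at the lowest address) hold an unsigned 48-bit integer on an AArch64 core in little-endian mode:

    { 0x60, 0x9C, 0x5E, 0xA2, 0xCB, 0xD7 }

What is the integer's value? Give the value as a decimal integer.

237269602442336

Little-endian: lowest address holds the least-significant byte.
Reassemble most-significant byte first: D7 CB A2 5E 9C 60 → 0xD7CBA25E9C60.
0xD7CBA25E9C60 = 237269602442336.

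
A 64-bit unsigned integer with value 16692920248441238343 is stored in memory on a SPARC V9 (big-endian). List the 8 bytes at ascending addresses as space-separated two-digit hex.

E7 A9 2A 85 E8 43 F3 47

16692920248441238343 in hexadecimal, padded to 64 bits, is 0xE7A92A85E843F347.
Split into bytes (most-significant first): E7 A9 2A 85 E8 43 F3 47.
Big-endian stores the most-significant byte at the lowest address.
So the memory order matches the most-significant-first order: E7 A9 2A 85 E8 43 F3 47.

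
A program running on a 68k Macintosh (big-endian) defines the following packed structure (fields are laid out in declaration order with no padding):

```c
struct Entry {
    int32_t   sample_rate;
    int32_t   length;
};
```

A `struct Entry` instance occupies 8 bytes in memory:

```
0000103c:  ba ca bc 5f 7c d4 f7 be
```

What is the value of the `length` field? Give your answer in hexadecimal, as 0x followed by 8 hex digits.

0x7CD4F7BE

`length` follows `sample_rate` (4 bytes), so it starts at byte offset 4 and occupies 4 bytes.
Bytes at offsets 4..7: 7C D4 F7 BE.
Big-endian stores the most-significant byte at the lowest address.
The bytes are already most-significant first: 0x7CD4F7BE.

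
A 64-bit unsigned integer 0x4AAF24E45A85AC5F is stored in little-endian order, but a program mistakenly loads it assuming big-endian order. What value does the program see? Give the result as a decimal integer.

Stored little-endian, the bytes at ascending addresses are 5F AC 85 5A E4 24 AF 4A.
Read back as big-endian, the last byte is least significant, giving 0x5FAC855AE424AF4A.
0x5FAC855AE424AF4A = 6894031755018547018.

6894031755018547018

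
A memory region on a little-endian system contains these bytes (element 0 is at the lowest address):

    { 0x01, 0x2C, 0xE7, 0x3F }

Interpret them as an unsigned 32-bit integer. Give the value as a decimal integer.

1072114689

In little-endian order the low byte comes first in memory.
Reassemble most-significant byte first: 3F E7 2C 01 → 0x3FE72C01.
0x3FE72C01 = 1072114689.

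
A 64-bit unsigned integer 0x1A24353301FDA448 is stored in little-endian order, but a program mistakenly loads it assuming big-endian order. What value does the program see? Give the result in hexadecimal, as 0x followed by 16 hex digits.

Stored little-endian, the bytes at ascending addresses are 48 A4 FD 01 33 35 24 1A.
Read back as big-endian, the last byte is least significant, giving 0x48A4FD013335241A.

0x48A4FD013335241A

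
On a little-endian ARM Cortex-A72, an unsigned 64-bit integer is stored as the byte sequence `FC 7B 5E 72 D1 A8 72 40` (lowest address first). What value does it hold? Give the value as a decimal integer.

Little-endian: lowest address holds the least-significant byte.
Reassemble most-significant byte first: 40 72 A8 D1 72 5E 7B FC → 0x4072A8D1725E7BFC.
0x4072A8D1725E7BFC = 4643959783292828668.

4643959783292828668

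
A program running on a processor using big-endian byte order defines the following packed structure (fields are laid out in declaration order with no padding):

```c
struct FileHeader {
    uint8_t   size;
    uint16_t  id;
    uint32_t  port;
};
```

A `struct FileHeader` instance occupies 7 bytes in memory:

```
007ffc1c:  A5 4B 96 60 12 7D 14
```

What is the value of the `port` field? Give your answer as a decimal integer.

1611824404

`port` follows `size` (1 B), `id` (2 B), so it starts at offset 1 + 2 = 3 and occupies 4 bytes.
Bytes at offsets 3..6: 60 12 7D 14.
Big-endian stores the most-significant byte at the lowest address.
The bytes are already most-significant first: 0x60127D14.
0x60127D14 = 1611824404.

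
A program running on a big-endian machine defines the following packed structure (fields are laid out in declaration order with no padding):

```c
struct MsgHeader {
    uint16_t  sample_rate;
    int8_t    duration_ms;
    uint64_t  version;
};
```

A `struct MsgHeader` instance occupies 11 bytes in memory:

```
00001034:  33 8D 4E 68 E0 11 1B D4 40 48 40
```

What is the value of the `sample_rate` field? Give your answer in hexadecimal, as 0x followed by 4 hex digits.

0x338D

`sample_rate` is the first field, at byte offset 0, occupying 2 bytes.
Bytes at offsets 0..1: 33 8D.
In big-endian order the high byte comes first in memory.
The bytes are already most-significant first: 0x338D.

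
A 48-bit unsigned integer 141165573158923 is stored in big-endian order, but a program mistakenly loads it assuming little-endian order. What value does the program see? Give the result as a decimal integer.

141165573158923 in 48-bit hexadecimal is 0x8063ABD7B80B.
Stored big-endian, the bytes at ascending addresses are 80 63 AB D7 B8 0B.
Read back as little-endian, the first byte is least significant, giving 0x0BB8D7AB6380.
0x0BB8D7AB6380 = 12888520221568.

12888520221568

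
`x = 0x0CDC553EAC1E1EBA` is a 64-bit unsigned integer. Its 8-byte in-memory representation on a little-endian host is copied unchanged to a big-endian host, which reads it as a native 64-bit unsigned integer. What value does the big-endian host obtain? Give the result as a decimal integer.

13411190465484938252

Stored little-endian, the bytes at ascending addresses are BA 1E 1E AC 3E 55 DC 0C.
Read back as big-endian, the last byte is least significant, giving 0xBA1E1EAC3E55DC0C.
0xBA1E1EAC3E55DC0C = 13411190465484938252.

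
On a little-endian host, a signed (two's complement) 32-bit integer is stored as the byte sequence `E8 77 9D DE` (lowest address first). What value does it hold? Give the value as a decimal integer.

-560105496

In little-endian order the low byte comes first in memory.
Reassemble most-significant byte first: DE 9D 77 E8 → 0xDE9D77E8.
Top bit is set, so as a signed 32-bit value this is 0xDE9D77E8 − 2^32 = -560105496.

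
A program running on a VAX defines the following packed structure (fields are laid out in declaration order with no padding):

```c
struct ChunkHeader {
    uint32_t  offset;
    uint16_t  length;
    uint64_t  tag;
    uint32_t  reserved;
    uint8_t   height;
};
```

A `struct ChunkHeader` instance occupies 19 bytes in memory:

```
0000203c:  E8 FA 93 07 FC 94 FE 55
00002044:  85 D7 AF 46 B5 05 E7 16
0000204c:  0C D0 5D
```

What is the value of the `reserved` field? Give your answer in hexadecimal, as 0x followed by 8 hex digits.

0xD00C16E7

`reserved` follows `offset` (4 B), `length` (2 B), `tag` (8 B), so it starts at offset 4 + 2 + 8 = 14 and occupies 4 bytes.
Bytes at offsets 14..17: E7 16 0C D0.
In little-endian order the low byte comes first in memory.
Reassemble most-significant byte first: D0 0C 16 E7 → 0xD00C16E7.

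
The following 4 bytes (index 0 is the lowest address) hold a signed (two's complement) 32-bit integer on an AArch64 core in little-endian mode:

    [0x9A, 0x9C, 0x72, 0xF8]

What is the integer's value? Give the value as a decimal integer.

Little-endian stores the least-significant byte at the lowest address.
Reassemble most-significant byte first: F8 72 9C 9A → 0xF8729C9A.
Top bit is set, so as a signed 32-bit value this is 0xF8729C9A − 2^32 = -126706534.

-126706534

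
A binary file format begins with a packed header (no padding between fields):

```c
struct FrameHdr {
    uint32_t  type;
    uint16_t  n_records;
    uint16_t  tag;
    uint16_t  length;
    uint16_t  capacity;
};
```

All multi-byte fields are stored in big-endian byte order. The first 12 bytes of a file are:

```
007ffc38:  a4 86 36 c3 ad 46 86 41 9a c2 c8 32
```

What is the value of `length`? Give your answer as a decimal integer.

`length` follows `type` (4 B), `n_records` (2 B), `tag` (2 B), so it starts at offset 4 + 2 + 2 = 8 and occupies 2 bytes.
Bytes at offsets 8..9: 9A C2.
Big-endian stores the most-significant byte at the lowest address.
The bytes are already most-significant first: 0x9AC2.
0x9AC2 = 39618.

39618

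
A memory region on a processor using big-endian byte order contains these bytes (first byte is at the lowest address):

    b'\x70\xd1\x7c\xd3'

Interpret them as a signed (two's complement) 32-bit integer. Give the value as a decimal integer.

Big-endian: lowest address holds the most-significant byte.
The bytes are already most-significant first: 0x70D17CD3.
0x70D17CD3 = 1892777171.

1892777171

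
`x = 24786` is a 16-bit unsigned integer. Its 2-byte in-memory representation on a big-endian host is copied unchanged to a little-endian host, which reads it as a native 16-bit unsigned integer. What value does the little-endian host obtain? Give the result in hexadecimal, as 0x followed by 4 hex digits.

24786 in 16-bit hexadecimal is 0x60D2.
Stored big-endian, the bytes at ascending addresses are 60 D2.
Read back as little-endian, the first byte is least significant, giving 0xD260.

0xD260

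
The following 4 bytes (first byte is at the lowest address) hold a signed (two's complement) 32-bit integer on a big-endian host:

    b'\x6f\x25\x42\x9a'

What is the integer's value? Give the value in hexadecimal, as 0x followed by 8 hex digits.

In big-endian order the high byte comes first in memory.
The bytes are already most-significant first: 0x6F25429A.

0x6F25429A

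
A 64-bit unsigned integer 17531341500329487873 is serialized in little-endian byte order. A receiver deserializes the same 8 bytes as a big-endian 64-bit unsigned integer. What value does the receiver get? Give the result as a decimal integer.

139105414570986483

17531341500329487873 in 64-bit hexadecimal is 0xF34BD635A333EE01.
Stored little-endian, the bytes at ascending addresses are 01 EE 33 A3 35 D6 4B F3.
Read back as big-endian, the last byte is least significant, giving 0x01EE33A335D64BF3.
0x01EE33A335D64BF3 = 139105414570986483.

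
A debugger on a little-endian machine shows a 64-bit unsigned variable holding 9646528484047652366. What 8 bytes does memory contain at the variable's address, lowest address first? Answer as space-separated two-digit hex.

9646528484047652366 in hexadecimal, padded to 64 bits, is 0x85DF5A8BF759060E.
Split into bytes (most-significant first): 85 DF 5A 8B F7 59 06 0E.
Little-endian stores the least-significant byte at the lowest address.
So at ascending addresses the bytes are 0E 06 59 F7 8B 5A DF 85.

0E 06 59 F7 8B 5A DF 85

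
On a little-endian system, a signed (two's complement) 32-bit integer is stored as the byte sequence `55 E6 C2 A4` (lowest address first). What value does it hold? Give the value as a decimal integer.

-1530730923

Little-endian: lowest address holds the least-significant byte.
Reassemble most-significant byte first: A4 C2 E6 55 → 0xA4C2E655.
Top bit is set, so as a signed 32-bit value this is 0xA4C2E655 − 2^32 = -1530730923.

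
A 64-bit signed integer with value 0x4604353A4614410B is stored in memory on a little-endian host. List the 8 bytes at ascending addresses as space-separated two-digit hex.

Split into bytes (most-significant first): 46 04 35 3A 46 14 41 0B.
In little-endian order the low byte comes first in memory.
So at ascending addresses the bytes are 0B 41 14 46 3A 35 04 46.

0B 41 14 46 3A 35 04 46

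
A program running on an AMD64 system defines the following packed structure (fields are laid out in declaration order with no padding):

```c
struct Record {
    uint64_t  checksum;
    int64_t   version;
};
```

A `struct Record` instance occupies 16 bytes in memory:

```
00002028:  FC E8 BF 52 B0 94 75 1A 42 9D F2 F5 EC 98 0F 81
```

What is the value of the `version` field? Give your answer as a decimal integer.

`version` follows `checksum` (8 bytes), so it starts at byte offset 8 and occupies 8 bytes.
Bytes at offsets 8..15: 42 9D F2 F5 EC 98 0F 81.
Little-endian: lowest address holds the least-significant byte.
Reassemble most-significant byte first: 81 0F 98 EC F5 F2 9D 42 → 0x810F98ECF5F29D42.
Top bit is set, so as a signed 64-bit value this is 0x810F98ECF5F29D42 − 2^64 = -9146924174660166334.

-9146924174660166334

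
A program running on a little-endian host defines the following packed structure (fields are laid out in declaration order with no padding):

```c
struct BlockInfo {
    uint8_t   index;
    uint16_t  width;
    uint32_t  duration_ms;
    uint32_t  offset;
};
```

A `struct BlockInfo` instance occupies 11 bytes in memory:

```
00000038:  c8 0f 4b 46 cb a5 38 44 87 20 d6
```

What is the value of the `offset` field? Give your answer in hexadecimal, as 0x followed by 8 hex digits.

`offset` follows `index` (1 B), `width` (2 B), `duration_ms` (4 B), so it starts at offset 1 + 2 + 4 = 7 and occupies 4 bytes.
Bytes at offsets 7..10: 44 87 20 D6.
Little-endian stores the least-significant byte at the lowest address.
Reassemble most-significant byte first: D6 20 87 44 → 0xD6208744.

0xD6208744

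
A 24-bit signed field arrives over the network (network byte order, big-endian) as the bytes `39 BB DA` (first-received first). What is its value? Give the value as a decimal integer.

Big-endian stores the most-significant byte at the lowest address.
The bytes are already most-significant first: 0x39BBDA.
0x39BBDA = 3783642.

3783642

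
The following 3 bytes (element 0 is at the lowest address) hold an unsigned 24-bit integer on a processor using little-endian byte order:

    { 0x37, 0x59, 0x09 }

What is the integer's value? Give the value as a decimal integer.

612663

Little-endian stores the least-significant byte at the lowest address.
Reassemble most-significant byte first: 09 59 37 → 0x095937.
0x095937 = 612663.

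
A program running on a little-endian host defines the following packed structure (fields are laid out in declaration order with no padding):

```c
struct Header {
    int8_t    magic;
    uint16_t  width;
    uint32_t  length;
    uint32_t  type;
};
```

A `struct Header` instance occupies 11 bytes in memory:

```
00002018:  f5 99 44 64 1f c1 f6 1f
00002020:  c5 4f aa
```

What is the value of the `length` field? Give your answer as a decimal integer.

4139851620

`length` follows `magic` (1 B), `width` (2 B), so it starts at offset 1 + 2 = 3 and occupies 4 bytes.
Bytes at offsets 3..6: 64 1F C1 F6.
In little-endian order the low byte comes first in memory.
Reassemble most-significant byte first: F6 C1 1F 64 → 0xF6C11F64.
0xF6C11F64 = 4139851620.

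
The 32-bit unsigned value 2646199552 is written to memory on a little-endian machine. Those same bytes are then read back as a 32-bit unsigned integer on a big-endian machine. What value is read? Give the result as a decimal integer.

13482397

2646199552 in 32-bit hexadecimal is 0x9DB9CD00.
Stored little-endian, the bytes at ascending addresses are 00 CD B9 9D.
Read back as big-endian, the last byte is least significant, giving 0x00CDB99D.
0x00CDB99D = 13482397.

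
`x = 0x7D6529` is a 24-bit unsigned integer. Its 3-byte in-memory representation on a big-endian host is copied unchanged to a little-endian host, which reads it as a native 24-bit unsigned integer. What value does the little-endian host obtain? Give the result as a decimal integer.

Stored big-endian, the bytes at ascending addresses are 7D 65 29.
Read back as little-endian, the first byte is least significant, giving 0x29657D.
0x29657D = 2712957.

2712957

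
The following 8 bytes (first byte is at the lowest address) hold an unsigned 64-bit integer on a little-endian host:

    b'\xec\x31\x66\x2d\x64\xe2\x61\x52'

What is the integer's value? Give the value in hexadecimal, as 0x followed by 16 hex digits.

0x5261E2642D6631EC

Little-endian: lowest address holds the least-significant byte.
Reassemble most-significant byte first: 52 61 E2 64 2D 66 31 EC → 0x5261E2642D6631EC.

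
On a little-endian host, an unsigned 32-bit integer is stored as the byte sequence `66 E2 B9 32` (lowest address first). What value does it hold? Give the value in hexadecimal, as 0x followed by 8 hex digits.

0x32B9E266

In little-endian order the low byte comes first in memory.
Reassemble most-significant byte first: 32 B9 E2 66 → 0x32B9E266.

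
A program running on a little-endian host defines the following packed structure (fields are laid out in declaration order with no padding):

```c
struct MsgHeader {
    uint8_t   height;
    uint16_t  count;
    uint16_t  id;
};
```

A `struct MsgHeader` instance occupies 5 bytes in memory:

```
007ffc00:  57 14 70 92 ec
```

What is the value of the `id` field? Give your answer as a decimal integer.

60562

`id` follows `height` (1 B), `count` (2 B), so it starts at offset 1 + 2 = 3 and occupies 2 bytes.
Bytes at offsets 3..4: 92 EC.
In little-endian order the low byte comes first in memory.
Reassemble most-significant byte first: EC 92 → 0xEC92.
0xEC92 = 60562.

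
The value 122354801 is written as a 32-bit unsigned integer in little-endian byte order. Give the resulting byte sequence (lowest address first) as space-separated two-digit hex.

122354801 in hexadecimal, padded to 32 bits, is 0x074AFC71.
Split into bytes (most-significant first): 07 4A FC 71.
In little-endian order the low byte comes first in memory.
So at ascending addresses the bytes are 71 FC 4A 07.

71 FC 4A 07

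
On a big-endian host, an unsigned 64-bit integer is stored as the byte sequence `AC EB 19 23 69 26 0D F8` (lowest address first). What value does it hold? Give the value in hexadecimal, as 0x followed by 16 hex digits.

In big-endian order the high byte comes first in memory.
The bytes are already most-significant first: 0xACEB192369260DF8.

0xACEB192369260DF8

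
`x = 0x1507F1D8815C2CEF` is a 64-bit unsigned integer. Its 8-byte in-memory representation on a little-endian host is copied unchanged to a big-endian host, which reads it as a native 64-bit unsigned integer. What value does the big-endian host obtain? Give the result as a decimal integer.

Stored little-endian, the bytes at ascending addresses are EF 2C 5C 81 D8 F1 07 15.
Read back as big-endian, the last byte is least significant, giving 0xEF2C5C81D8F10715.
0xEF2C5C81D8F10715 = 17234251586800256789.

17234251586800256789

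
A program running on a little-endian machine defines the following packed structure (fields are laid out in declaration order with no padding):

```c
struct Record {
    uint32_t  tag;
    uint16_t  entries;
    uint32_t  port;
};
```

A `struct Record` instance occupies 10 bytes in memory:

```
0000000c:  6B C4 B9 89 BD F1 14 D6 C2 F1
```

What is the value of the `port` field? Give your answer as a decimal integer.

4056077844

`port` follows `tag` (4 B), `entries` (2 B), so it starts at offset 4 + 2 = 6 and occupies 4 bytes.
Bytes at offsets 6..9: 14 D6 C2 F1.
Little-endian: lowest address holds the least-significant byte.
Reassemble most-significant byte first: F1 C2 D6 14 → 0xF1C2D614.
0xF1C2D614 = 4056077844.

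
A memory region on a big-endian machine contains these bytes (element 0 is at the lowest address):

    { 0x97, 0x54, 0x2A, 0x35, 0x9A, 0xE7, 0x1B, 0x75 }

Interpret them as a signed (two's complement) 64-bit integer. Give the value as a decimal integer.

-7542357066218267787

In big-endian order the high byte comes first in memory.
The bytes are already most-significant first: 0x97542A359AE71B75.
Top bit is set, so as a signed 64-bit value this is 0x97542A359AE71B75 − 2^64 = -7542357066218267787.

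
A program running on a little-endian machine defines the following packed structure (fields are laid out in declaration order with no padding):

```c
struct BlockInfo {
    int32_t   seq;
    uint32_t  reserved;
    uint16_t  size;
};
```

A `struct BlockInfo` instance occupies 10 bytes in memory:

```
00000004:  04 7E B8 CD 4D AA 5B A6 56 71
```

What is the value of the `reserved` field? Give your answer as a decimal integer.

`reserved` follows `seq` (4 bytes), so it starts at byte offset 4 and occupies 4 bytes.
Bytes at offsets 4..7: 4D AA 5B A6.
Little-endian: lowest address holds the least-significant byte.
Reassemble most-significant byte first: A6 5B AA 4D → 0xA65BAA4D.
0xA65BAA4D = 2791025229.

2791025229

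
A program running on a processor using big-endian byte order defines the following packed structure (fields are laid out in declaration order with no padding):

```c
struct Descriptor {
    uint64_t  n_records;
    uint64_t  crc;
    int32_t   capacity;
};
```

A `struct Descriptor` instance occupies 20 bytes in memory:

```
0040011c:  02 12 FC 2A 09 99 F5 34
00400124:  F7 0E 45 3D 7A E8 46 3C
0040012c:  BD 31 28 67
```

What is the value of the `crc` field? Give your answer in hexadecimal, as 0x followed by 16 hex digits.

0xF70E453D7AE8463C

`crc` follows `n_records` (8 bytes), so it starts at byte offset 8 and occupies 8 bytes.
Bytes at offsets 8..15: F7 0E 45 3D 7A E8 46 3C.
Big-endian stores the most-significant byte at the lowest address.
The bytes are already most-significant first: 0xF70E453D7AE8463C.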